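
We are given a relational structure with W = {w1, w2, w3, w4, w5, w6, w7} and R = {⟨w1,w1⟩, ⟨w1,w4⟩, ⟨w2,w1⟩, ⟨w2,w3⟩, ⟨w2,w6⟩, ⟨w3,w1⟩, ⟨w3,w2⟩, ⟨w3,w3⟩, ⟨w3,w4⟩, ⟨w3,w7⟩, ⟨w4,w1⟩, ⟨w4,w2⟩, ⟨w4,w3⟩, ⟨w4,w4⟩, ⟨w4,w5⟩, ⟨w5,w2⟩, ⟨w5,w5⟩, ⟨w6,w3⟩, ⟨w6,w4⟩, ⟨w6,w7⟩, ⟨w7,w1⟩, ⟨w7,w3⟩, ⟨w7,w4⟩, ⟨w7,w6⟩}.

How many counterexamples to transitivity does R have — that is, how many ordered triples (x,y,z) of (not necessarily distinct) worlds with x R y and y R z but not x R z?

29

Enumerating: (w1,w4,w2), (w1,w4,w3), (w1,w4,w5), (w2,w1,w4), (w2,w3,w2), (w2,w3,w4), (w2,w3,w7), (w2,w6,w4), (w2,w6,w7), (w3,w2,w6), (w3,w4,w5), (w3,w7,w6), … and 17 more.
Total: 29.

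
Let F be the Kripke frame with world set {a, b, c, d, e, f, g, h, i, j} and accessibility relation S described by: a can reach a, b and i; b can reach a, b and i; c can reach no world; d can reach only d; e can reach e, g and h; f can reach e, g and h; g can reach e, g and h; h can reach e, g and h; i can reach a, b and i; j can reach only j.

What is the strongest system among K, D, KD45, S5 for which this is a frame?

Serial (axiom D): no — c has no S-successor.
Euclidean (axiom 5): yes — any two successors of a common world are S-related.
Transitive (axiom 4): yes — every two-step S-path is closed by a direct edge.
Reflexive (axiom T): no — c is not related to itself.
So F validates K; D would additionally require S to be serial. The strongest is K.

K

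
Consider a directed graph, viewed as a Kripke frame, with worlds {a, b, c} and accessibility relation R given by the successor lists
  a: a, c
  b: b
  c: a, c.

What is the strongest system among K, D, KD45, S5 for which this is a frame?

S5

Serial (axiom D): yes — every world has a successor (e.g. a R a).
Euclidean (axiom 5): yes — any two successors of a common world are R-related.
Transitive (axiom 4): yes — every two-step R-path is closed by a direct edge.
Reflexive (axiom T): yes — every world is R-related to itself.
So F validates K, D, KD45, S5. The strongest is S5.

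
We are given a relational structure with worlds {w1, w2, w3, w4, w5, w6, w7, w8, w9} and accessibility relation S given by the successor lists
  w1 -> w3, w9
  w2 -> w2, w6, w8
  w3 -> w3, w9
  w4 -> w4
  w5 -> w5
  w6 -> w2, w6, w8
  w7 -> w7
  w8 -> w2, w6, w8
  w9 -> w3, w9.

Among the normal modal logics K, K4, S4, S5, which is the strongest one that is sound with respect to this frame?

Transitive (axiom 4): yes — every two-step S-path is closed by a direct edge.
Reflexive (axiom T): no — w1 is not related to itself.
Euclidean (axiom 5): yes — any two successors of a common world are S-related.
So F validates K, K4; S4 would additionally require S to be reflexive. The strongest is K4.

K4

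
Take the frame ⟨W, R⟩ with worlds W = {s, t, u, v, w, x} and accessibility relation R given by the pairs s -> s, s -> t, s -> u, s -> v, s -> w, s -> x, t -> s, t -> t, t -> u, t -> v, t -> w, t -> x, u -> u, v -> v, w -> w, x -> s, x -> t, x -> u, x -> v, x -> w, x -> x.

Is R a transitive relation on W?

Transitive: yes — every two-step R-path is closed by a direct edge.

Yes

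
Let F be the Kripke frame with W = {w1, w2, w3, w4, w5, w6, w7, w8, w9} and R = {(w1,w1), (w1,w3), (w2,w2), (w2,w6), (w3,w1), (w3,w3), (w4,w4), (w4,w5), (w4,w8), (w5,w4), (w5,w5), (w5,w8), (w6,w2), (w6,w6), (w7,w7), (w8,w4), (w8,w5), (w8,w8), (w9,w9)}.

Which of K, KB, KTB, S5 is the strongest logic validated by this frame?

Symmetric (axiom B): yes — every pair in R has its reverse in R.
Reflexive (axiom T): yes — every world is R-related to itself.
Euclidean (axiom 5): yes — any two successors of a common world are R-related.
So F validates K, KB, KTB, S5. The strongest is S5.

S5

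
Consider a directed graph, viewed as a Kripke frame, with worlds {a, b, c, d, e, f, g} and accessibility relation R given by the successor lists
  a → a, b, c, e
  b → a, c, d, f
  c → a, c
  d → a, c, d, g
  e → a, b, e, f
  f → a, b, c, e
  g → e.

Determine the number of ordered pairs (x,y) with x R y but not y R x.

Enumerating: (b,c), (b,d), (d,a), (d,c), (d,g), (e,b), (f,a), (f,c), (g,e).

9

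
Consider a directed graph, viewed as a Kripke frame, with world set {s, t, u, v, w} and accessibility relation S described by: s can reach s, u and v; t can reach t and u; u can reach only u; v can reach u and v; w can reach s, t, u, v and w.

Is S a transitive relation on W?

Yes

Transitive: yes — every two-step S-path is closed by a direct edge.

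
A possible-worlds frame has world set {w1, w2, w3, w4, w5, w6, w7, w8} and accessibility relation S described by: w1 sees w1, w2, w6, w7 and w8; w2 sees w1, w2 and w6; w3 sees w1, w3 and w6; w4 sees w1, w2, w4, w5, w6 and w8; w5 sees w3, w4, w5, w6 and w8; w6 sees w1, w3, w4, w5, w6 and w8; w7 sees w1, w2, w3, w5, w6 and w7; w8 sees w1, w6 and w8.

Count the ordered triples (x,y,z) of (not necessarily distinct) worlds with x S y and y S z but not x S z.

Enumerating: (w1,w6,w3), (w1,w6,w4), (w1,w6,w5), (w1,w7,w3), (w1,w7,w5), (w2,w1,w7), (w2,w1,w8), (w2,w6,w3), (w2,w6,w4), (w2,w6,w5), (w2,w6,w8), (w3,w1,w2), … and 26 more.
Total: 38.

38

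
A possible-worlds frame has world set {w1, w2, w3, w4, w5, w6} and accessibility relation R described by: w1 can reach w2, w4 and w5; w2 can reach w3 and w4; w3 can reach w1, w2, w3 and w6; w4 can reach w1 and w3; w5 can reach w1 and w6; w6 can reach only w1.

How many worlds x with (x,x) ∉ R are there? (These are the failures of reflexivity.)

Enumerating: w1, w2, w4, w5, w6.

5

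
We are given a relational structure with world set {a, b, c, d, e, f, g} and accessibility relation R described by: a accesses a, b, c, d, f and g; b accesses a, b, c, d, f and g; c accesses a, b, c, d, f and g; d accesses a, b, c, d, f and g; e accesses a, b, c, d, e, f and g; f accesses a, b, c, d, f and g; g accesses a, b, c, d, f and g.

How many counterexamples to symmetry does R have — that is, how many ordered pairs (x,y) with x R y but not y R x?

Enumerating: (e,a), (e,b), (e,c), (e,d), (e,f), (e,g).

6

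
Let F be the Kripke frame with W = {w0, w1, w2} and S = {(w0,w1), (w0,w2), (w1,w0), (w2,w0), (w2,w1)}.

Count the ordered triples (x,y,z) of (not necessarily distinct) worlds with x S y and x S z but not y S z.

6

Enumerating: (w0,w1,w1), (w0,w1,w2), (w0,w2,w2), (w1,w0,w0), (w2,w0,w0), (w2,w1,w1).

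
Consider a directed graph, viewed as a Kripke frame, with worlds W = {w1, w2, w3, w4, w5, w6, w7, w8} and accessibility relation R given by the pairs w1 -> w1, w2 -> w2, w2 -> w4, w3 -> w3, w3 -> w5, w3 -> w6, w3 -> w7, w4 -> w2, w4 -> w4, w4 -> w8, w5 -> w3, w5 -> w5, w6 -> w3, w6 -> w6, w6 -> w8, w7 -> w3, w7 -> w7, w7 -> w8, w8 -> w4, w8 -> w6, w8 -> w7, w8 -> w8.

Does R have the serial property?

Yes

Serial: yes — every world has a successor (e.g. w1 R w1).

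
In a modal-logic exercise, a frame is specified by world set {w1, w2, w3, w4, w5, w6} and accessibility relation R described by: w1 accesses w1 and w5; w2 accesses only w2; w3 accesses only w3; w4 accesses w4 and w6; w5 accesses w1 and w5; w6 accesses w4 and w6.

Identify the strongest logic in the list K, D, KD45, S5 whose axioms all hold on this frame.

S5

Serial (axiom D): yes — every world has a successor (e.g. w1 R w1).
Euclidean (axiom 5): yes — any two successors of a common world are R-related.
Transitive (axiom 4): yes — every two-step R-path is closed by a direct edge.
Reflexive (axiom T): yes — every world is R-related to itself.
So F validates K, D, KD45, S5. The strongest is S5.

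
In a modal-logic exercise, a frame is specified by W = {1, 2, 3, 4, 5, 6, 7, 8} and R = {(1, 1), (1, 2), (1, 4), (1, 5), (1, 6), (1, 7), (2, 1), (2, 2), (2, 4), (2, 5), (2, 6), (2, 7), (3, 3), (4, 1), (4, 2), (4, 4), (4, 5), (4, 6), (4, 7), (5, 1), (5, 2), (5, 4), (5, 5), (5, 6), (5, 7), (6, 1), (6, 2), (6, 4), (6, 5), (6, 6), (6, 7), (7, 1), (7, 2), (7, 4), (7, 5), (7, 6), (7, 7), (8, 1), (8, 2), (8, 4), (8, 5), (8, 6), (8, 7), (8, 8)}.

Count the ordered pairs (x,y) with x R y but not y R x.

Enumerating: (8,1), (8,2), (8,4), (8,5), (8,6), (8,7).

6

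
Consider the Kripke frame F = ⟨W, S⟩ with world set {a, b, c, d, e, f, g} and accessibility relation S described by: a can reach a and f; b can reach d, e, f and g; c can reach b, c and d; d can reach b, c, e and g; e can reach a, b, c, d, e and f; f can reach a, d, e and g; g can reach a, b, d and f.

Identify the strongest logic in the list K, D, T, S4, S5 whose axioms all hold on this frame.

Serial (axiom D): yes — every world has a successor (e.g. a S a).
Reflexive (axiom T): no — b is not related to itself.
Transitive (axiom 4): no — a S f and f S d, but not a S d.
Euclidean (axiom 5): no — b S d and b S f, but not d S f.
So F validates K, D; T would additionally require S to be reflexive. The strongest is D.

D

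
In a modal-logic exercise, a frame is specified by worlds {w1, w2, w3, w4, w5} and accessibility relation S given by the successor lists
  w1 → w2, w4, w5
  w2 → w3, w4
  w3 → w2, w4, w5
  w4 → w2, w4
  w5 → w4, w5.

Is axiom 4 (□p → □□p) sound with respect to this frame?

No

By correspondence theory, 4 is valid on a frame iff S is transitive.
Transitive: no — w1 S w2 and w2 S w3, but not w1 S w3.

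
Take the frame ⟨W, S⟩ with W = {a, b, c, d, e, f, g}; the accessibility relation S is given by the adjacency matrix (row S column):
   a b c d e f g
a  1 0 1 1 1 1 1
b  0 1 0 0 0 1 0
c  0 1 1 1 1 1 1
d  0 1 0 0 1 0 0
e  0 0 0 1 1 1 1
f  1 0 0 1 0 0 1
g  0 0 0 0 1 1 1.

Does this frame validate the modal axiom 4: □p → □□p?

Axiom 4 corresponds to the accessibility relation being transitive.
Transitive: no — a S c and c S b, but not a S b.

No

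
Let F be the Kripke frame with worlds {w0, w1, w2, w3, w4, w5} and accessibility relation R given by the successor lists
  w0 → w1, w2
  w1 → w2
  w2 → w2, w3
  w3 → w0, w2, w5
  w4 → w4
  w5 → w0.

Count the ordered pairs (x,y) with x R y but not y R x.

6

Enumerating: (w0,w1), (w0,w2), (w1,w2), (w3,w0), (w3,w5), (w5,w0).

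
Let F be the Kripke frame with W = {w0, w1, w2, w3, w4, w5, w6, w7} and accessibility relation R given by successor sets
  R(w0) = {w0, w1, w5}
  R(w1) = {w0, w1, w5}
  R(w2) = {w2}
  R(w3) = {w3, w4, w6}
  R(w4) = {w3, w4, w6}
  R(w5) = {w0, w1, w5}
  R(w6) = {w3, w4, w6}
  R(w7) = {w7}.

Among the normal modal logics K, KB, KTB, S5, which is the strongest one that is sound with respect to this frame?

S5

Symmetric (axiom B): yes — every pair in R has its reverse in R.
Reflexive (axiom T): yes — every world is R-related to itself.
Euclidean (axiom 5): yes — any two successors of a common world are R-related.
So F validates K, KB, KTB, S5. The strongest is S5.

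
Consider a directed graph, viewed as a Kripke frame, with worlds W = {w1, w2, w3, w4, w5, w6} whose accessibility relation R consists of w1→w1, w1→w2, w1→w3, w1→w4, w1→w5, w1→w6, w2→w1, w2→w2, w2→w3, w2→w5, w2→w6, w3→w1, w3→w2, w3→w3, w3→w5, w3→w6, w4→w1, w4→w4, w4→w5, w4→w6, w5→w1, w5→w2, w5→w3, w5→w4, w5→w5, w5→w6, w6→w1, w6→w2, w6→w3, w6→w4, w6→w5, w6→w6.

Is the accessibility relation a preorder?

Reflexive: yes — every world is R-related to itself.
Transitive: no — w2 R w1 and w1 R w4, but not w2 R w4.
So R is not a preorder.

No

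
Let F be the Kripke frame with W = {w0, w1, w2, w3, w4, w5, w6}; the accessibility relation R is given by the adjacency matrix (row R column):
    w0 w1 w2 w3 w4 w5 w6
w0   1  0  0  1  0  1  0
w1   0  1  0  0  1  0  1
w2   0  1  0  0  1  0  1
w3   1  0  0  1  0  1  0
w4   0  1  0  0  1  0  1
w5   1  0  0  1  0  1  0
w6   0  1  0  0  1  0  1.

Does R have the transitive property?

Transitive: yes — every two-step R-path is closed by a direct edge.

Yes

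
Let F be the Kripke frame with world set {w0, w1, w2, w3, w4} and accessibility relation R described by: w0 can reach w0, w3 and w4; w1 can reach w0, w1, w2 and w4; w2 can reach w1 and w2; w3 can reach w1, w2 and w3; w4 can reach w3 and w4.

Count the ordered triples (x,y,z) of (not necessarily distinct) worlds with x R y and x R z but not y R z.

Enumerating: (w0,w3,w0), (w0,w3,w4), (w0,w4,w0), (w1,w0,w1), (w1,w0,w2), (w1,w2,w0), (w1,w2,w4), (w1,w4,w0), (w1,w4,w1), (w1,w4,w2), (w3,w1,w3), (w3,w2,w3), (w4,w3,w4).

13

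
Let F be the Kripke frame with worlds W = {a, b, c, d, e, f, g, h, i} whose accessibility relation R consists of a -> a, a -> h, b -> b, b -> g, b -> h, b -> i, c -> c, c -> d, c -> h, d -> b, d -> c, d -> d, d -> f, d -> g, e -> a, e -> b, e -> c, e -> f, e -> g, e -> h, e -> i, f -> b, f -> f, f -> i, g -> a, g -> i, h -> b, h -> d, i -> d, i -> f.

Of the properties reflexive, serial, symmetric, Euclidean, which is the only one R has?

serial

Reflexive: no — e is not related to itself.
Serial: yes — every world has a successor (e.g. a R a).
Symmetric: no — a R h but not h R a.
Euclidean: no — b R g and b R h, but not g R h.
Only serial holds.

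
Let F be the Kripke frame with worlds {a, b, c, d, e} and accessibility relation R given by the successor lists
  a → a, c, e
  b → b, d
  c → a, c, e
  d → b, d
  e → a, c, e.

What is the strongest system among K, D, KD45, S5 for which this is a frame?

Serial (axiom D): yes — every world has a successor (e.g. a R a).
Euclidean (axiom 5): yes — any two successors of a common world are R-related.
Transitive (axiom 4): yes — every two-step R-path is closed by a direct edge.
Reflexive (axiom T): yes — every world is R-related to itself.
So F validates K, D, KD45, S5. The strongest is S5.

S5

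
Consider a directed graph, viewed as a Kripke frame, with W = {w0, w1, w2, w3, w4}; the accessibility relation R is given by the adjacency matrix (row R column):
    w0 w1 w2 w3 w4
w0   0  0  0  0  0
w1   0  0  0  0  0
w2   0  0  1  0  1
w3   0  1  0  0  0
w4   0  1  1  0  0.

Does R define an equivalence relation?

No

Reflexive: no — w0 is not related to itself.
Symmetric: no — w3 R w1 but not w1 R w3.
Transitive: no — w2 R w4 and w4 R w1, but not w2 R w1.
So R is not an equivalence relation.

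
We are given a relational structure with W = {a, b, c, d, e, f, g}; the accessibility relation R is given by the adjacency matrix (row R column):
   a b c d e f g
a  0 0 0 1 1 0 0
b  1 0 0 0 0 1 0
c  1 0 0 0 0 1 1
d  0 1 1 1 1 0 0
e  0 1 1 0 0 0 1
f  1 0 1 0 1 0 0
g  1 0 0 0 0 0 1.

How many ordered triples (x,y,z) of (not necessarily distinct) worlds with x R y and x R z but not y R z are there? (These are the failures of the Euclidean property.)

36

Enumerating: (a,e,d), (a,e,e), (b,a,a), (b,a,f), (b,f,f), (c,a,a), (c,a,f), (c,a,g), (c,f,f), (c,f,g), (c,g,f), (d,b,b), … and 24 more.
Total: 36.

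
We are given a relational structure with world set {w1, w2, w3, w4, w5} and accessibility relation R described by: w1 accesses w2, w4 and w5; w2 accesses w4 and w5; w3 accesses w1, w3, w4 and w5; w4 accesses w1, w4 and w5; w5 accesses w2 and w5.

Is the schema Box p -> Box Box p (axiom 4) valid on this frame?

No

Axiom 4 corresponds to the accessibility relation being transitive.
Transitive: no — w2 R w4 and w4 R w1, but not w2 R w1.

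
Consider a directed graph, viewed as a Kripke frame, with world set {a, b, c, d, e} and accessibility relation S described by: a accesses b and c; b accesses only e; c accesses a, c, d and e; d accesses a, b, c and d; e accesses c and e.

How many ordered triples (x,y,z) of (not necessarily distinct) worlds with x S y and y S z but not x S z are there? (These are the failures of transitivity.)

Enumerating: (a,b,e), (a,c,a), (a,c,d), (a,c,e), (b,e,c), (c,a,b), (c,d,b), (d,b,e), (d,c,e), (e,c,a), (e,c,d).

11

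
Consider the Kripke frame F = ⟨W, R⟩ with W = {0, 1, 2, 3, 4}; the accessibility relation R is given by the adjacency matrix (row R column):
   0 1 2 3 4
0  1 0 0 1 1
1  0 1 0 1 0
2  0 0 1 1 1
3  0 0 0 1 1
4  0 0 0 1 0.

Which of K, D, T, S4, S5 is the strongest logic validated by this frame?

D

Serial (axiom D): yes — every world has a successor (e.g. 0 R 0).
Reflexive (axiom T): no — 4 is not related to itself.
Transitive (axiom 4): no — 1 R 3 and 3 R 4, but not 1 R 4.
Euclidean (axiom 5): no — 0 R 3 and 0 R 0, but not 3 R 0.
So F validates K, D; T would additionally require R to be reflexive. The strongest is D.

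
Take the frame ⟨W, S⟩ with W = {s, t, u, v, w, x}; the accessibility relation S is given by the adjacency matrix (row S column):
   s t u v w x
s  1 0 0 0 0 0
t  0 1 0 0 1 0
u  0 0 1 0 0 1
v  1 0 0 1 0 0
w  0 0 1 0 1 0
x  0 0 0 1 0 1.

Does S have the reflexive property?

Reflexive: yes — every world is S-related to itself.

Yes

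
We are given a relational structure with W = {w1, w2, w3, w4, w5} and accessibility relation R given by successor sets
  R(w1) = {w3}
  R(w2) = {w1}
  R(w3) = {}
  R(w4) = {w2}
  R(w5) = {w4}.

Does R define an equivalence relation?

No

Reflexive: no — w1 is not related to itself.
Symmetric: no — w1 R w3 but not w3 R w1.
Transitive: no — w2 R w1 and w1 R w3, but not w2 R w3.
So R is not an equivalence relation.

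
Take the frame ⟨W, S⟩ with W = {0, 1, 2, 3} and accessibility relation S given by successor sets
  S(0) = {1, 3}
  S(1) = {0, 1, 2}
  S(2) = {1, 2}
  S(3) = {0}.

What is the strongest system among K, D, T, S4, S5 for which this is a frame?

D

Serial (axiom D): yes — every world has a successor (e.g. 0 S 1).
Reflexive (axiom T): no — 0 is not related to itself.
Transitive (axiom 4): no — 0 S 1 and 1 S 2, but not 0 S 2.
Euclidean (axiom 5): no — 0 S 1 and 0 S 3, but not 1 S 3.
So F validates K, D; T would additionally require S to be reflexive. The strongest is D.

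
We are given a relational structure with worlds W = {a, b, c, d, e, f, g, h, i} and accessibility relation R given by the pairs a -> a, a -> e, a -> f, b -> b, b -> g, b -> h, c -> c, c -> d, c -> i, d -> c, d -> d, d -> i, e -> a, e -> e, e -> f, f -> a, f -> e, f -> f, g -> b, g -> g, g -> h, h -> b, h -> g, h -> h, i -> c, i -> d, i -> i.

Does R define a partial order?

Reflexive: yes — every world is R-related to itself.
Transitive: yes — every two-step R-path is closed by a direct edge.
Antisymmetric: no — a R e and e R a with a ≠ e.
So R is not a partial order.

No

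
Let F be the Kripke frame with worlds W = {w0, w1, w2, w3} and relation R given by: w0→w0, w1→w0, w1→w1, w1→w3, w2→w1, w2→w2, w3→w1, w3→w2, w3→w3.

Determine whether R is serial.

Yes

Serial: yes — every world has a successor (e.g. w0 R w0).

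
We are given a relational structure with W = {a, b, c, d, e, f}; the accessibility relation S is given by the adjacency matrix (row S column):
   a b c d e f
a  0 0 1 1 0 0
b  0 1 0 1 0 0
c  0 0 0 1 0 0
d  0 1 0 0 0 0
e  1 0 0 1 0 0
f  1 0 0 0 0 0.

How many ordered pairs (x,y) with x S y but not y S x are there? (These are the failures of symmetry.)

6

Enumerating: (a,c), (a,d), (c,d), (e,a), (e,d), (f,a).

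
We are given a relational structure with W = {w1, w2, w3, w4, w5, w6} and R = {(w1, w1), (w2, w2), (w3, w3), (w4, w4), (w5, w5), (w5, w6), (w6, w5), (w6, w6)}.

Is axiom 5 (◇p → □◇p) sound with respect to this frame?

Axiom 5 corresponds to the accessibility relation being Euclidean.
Euclidean: yes — any two successors of a common world are R-related.

Yes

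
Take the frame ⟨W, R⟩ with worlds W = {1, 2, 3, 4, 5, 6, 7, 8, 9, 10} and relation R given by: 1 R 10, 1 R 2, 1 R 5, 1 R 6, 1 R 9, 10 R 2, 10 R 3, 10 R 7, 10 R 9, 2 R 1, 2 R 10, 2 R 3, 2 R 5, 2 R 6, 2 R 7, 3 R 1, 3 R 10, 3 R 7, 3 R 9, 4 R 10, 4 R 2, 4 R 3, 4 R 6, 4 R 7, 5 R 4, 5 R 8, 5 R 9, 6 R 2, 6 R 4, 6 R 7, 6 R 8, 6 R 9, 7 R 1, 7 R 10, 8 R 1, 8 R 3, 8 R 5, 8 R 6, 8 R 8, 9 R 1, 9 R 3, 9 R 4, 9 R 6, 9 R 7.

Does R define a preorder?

No

Reflexive: no — 1 is not related to itself.
Transitive: no — 1 R 10 and 10 R 3, but not 1 R 3.
So R is not a preorder.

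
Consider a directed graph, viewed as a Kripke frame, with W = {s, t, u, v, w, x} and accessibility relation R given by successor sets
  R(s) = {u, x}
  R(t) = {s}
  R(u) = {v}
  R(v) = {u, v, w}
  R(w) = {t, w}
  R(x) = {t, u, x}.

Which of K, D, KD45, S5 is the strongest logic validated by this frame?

Serial (axiom D): yes — every world has a successor (e.g. s R u).
Euclidean (axiom 5): no — s R u and s R x, but not u R x.
Transitive (axiom 4): no — s R u and u R v, but not s R v.
Reflexive (axiom T): no — s is not related to itself.
So F validates K, D; KD45 would additionally require R to be Euclidean and transitive. The strongest is D.

D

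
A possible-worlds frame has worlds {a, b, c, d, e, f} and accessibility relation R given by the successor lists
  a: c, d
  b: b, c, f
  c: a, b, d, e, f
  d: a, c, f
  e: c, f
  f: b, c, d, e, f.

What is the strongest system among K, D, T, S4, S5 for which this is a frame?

Serial (axiom D): yes — every world has a successor (e.g. a R c).
Reflexive (axiom T): no — a is not related to itself.
Transitive (axiom 4): no — a R c and c R b, but not a R b.
Euclidean (axiom 5): no — c R a and c R b, but not a R b.
So F validates K, D; T would additionally require R to be reflexive. The strongest is D.

D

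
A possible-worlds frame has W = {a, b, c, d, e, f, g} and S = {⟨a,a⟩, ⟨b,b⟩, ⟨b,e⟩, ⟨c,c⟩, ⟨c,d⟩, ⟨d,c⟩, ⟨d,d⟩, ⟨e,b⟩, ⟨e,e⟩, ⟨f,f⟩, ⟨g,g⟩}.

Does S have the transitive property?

Transitive: yes — every two-step S-path is closed by a direct edge.

Yes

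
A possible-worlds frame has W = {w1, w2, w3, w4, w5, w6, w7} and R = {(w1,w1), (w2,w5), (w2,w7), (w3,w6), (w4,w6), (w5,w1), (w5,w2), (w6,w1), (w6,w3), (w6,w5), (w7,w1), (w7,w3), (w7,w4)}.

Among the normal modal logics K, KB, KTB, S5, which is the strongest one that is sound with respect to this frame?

K

Symmetric (axiom B): no — w2 R w7 but not w7 R w2.
Reflexive (axiom T): no — w2 is not related to itself.
Euclidean (axiom 5): no — w2 R w5 and w2 R w7, but not w5 R w7.
So F validates K; KB would additionally require R to be symmetric. The strongest is K.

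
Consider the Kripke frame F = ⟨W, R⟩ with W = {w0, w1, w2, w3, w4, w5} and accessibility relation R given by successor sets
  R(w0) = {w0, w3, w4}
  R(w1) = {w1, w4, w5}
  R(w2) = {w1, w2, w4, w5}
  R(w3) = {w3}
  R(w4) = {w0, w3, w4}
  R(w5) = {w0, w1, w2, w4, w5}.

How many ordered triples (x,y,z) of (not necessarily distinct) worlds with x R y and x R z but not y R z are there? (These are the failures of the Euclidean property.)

19

Enumerating: (w0,w3,w0), (w0,w3,w4), (w1,w4,w1), (w1,w4,w5), (w2,w1,w2), (w2,w4,w1), (w2,w4,w2), (w2,w4,w5), (w4,w3,w0), (w4,w3,w4), (w5,w0,w1), (w5,w0,w2), … and 7 more.
Total: 19.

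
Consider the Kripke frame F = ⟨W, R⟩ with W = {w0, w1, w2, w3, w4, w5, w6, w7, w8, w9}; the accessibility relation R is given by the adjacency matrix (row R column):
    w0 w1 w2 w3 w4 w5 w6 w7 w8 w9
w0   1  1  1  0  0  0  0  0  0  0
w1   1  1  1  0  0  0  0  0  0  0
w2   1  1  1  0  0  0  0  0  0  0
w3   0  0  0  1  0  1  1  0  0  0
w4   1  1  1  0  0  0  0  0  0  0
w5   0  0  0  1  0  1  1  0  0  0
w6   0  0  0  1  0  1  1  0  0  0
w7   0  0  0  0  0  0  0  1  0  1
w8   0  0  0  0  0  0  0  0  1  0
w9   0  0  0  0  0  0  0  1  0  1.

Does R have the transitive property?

Yes

Transitive: yes — every two-step R-path is closed by a direct edge.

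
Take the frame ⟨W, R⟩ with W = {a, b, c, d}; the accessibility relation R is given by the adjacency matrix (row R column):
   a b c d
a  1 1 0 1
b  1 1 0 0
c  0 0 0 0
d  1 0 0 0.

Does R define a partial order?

No

Reflexive: no — c is not related to itself.
Transitive: no — b R a and a R d, but not b R d.
Antisymmetric: no — a R b and b R a with a ≠ b.
So R is not a partial order.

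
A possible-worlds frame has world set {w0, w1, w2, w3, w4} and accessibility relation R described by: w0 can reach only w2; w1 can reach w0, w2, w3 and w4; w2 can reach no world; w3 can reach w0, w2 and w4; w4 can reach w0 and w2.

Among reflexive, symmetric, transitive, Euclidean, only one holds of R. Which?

transitive

Reflexive: no — w0 is not related to itself.
Symmetric: no — w0 R w2 but not w2 R w0.
Transitive: yes — every two-step R-path is closed by a direct edge.
Euclidean: no — w1 R w0 and w1 R w3, but not w0 R w3.
Only transitive holds.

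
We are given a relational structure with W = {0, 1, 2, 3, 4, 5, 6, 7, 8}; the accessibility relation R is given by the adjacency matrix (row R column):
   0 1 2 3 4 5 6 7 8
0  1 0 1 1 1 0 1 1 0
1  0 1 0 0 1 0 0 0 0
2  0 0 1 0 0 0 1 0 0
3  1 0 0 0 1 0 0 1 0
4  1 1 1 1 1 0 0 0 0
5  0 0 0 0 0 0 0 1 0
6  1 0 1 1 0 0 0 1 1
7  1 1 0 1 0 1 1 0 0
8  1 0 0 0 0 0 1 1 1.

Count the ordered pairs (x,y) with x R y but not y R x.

Enumerating: (0,2), (4,2), (6,3), (7,1), (8,0), (8,7).

6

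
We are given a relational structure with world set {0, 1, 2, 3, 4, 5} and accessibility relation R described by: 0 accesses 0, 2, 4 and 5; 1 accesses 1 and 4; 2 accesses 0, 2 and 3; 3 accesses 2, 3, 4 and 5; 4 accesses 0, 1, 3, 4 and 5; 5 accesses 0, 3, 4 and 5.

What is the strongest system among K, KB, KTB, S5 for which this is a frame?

Symmetric (axiom B): yes — every pair in R has its reverse in R.
Reflexive (axiom T): yes — every world is R-related to itself.
Euclidean (axiom 5): no — 0 R 2 and 0 R 4, but not 2 R 4.
So F validates K, KB, KTB; S5 would additionally require R to be Euclidean. The strongest is KTB.

KTB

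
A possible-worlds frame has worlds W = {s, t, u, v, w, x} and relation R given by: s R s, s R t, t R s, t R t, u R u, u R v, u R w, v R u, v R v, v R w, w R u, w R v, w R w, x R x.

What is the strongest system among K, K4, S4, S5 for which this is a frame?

Transitive (axiom 4): yes — every two-step R-path is closed by a direct edge.
Reflexive (axiom T): yes — every world is R-related to itself.
Euclidean (axiom 5): yes — any two successors of a common world are R-related.
So F validates K, K4, S4, S5. The strongest is S5.

S5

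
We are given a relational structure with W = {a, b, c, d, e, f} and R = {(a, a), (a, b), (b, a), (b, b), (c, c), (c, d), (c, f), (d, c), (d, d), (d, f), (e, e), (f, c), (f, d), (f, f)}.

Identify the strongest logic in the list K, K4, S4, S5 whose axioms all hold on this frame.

S5

Transitive (axiom 4): yes — every two-step R-path is closed by a direct edge.
Reflexive (axiom T): yes — every world is R-related to itself.
Euclidean (axiom 5): yes — any two successors of a common world are R-related.
So F validates K, K4, S4, S5. The strongest is S5.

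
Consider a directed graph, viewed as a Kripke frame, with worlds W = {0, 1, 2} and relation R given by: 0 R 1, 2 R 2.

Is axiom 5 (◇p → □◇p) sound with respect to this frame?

Axiom 5 corresponds to the accessibility relation being Euclidean.
Euclidean: no — 0 R 1 and 0 R 1, but not 1 R 1.

No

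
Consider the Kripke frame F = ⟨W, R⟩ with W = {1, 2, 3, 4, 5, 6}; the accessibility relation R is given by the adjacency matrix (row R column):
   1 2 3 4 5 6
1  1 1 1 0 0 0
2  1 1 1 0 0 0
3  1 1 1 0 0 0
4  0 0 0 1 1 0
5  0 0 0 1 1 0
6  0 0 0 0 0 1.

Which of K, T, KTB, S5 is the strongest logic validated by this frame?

Reflexive (axiom T): yes — every world is R-related to itself.
Symmetric (axiom B): yes — every pair in R has its reverse in R.
Euclidean (axiom 5): yes — any two successors of a common world are R-related.
So F validates K, T, KTB, S5. The strongest is S5.

S5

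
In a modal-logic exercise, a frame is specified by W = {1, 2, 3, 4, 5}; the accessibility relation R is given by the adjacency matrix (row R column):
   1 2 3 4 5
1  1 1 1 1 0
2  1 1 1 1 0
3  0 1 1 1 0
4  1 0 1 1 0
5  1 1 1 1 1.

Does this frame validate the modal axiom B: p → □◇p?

No

By correspondence theory, B is valid on a frame iff R is symmetric.
Symmetric: no — 1 R 3 but not 3 R 1.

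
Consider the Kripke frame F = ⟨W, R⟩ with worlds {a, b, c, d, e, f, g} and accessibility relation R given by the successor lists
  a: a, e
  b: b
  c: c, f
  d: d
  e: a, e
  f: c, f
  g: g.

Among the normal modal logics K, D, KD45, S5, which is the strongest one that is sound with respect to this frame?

Serial (axiom D): yes — every world has a successor (e.g. a R a).
Euclidean (axiom 5): yes — any two successors of a common world are R-related.
Transitive (axiom 4): yes — every two-step R-path is closed by a direct edge.
Reflexive (axiom T): yes — every world is R-related to itself.
So F validates K, D, KD45, S5. The strongest is S5.

S5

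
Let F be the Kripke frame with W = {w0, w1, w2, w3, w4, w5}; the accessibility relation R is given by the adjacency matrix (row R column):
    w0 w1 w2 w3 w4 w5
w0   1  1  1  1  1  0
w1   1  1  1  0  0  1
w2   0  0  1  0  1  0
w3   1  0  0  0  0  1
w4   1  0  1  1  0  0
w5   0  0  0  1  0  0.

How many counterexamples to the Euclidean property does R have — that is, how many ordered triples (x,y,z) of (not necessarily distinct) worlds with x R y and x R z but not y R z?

Enumerating: (w0,w1,w3), (w0,w1,w4), (w0,w2,w0), (w0,w2,w1), (w0,w2,w3), (w0,w3,w1), (w0,w3,w2), (w0,w3,w3), (w0,w3,w4), (w0,w4,w1), (w0,w4,w4), (w1,w0,w5), … and 16 more.
Total: 28.

28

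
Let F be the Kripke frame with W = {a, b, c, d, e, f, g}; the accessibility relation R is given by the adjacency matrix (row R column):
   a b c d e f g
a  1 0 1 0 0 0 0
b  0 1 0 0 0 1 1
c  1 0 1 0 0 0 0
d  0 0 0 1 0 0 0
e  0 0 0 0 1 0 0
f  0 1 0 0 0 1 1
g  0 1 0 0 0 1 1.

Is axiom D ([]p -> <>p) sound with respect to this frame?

Axiom D corresponds to the accessibility relation being serial.
Serial: yes — every world has a successor (e.g. a R a).

Yes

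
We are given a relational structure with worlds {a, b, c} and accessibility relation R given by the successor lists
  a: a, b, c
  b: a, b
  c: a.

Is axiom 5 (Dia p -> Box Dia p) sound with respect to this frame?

By correspondence theory, 5 is valid on a frame iff R is Euclidean.
Euclidean: no — a R b and a R c, but not b R c.

No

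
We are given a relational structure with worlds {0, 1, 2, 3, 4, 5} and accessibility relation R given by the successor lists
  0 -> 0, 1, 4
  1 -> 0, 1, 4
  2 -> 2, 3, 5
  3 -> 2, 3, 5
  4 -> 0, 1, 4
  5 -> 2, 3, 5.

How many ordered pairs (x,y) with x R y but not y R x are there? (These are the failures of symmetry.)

0

R is symmetric; there are no such tuples.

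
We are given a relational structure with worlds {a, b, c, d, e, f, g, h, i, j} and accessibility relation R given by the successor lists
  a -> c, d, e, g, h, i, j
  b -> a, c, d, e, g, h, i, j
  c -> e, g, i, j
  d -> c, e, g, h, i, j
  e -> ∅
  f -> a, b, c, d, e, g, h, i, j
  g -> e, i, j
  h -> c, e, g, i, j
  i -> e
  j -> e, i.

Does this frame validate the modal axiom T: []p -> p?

Axiom T corresponds to the accessibility relation being reflexive.
Reflexive: no — a is not related to itself.

No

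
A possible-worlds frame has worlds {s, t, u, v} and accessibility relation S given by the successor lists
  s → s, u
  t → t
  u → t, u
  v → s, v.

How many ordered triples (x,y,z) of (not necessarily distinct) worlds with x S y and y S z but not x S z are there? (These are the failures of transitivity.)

2

Enumerating: (s,u,t), (v,s,u).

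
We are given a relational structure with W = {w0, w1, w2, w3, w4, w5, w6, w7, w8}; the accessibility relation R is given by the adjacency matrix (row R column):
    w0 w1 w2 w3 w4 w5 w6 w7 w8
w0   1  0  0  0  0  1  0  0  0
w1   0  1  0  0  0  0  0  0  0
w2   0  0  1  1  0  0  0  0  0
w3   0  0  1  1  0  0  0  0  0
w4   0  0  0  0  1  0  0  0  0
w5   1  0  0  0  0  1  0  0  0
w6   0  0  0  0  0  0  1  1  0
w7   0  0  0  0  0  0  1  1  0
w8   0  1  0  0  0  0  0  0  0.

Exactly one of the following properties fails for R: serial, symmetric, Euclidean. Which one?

Serial: yes — every world has a successor (e.g. w0 R w0).
Symmetric: no — w8 R w1 but not w1 R w8.
Euclidean: yes — any two successors of a common world are R-related.
Only symmetric fails.

symmetric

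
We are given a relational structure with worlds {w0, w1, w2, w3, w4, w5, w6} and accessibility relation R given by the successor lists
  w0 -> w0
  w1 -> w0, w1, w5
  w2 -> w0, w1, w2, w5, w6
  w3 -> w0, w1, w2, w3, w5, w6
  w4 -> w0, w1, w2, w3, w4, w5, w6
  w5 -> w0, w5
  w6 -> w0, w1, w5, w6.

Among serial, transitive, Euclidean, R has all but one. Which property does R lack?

Serial: yes — every world has a successor (e.g. w0 R w0).
Transitive: yes — every two-step R-path is closed by a direct edge.
Euclidean: no — w1 R w0 and w1 R w5, but not w0 R w5.
Only Euclidean fails.

Euclidean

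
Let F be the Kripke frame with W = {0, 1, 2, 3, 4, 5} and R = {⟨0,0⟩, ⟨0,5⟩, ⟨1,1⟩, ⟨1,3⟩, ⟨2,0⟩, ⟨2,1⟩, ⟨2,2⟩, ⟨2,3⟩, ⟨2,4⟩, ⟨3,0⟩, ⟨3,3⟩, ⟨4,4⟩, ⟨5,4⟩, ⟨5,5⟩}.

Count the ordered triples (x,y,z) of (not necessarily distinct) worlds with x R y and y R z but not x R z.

4

Enumerating: (0,5,4), (1,3,0), (2,0,5), (3,0,5).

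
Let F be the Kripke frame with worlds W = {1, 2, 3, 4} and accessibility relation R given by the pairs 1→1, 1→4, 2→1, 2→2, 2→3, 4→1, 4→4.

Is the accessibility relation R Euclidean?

Euclidean: no — 2 R 1 and 2 R 3, but not 1 R 3.

No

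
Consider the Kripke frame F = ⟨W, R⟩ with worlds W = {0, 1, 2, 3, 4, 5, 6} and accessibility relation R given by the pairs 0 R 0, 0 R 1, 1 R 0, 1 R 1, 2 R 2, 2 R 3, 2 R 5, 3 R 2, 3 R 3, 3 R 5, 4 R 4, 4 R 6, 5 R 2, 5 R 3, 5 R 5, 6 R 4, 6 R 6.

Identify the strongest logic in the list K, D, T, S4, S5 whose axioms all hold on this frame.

Serial (axiom D): yes — every world has a successor (e.g. 0 R 0).
Reflexive (axiom T): yes — every world is R-related to itself.
Transitive (axiom 4): yes — every two-step R-path is closed by a direct edge.
Euclidean (axiom 5): yes — any two successors of a common world are R-related.
So F validates K, D, T, S4, S5. The strongest is S5.

S5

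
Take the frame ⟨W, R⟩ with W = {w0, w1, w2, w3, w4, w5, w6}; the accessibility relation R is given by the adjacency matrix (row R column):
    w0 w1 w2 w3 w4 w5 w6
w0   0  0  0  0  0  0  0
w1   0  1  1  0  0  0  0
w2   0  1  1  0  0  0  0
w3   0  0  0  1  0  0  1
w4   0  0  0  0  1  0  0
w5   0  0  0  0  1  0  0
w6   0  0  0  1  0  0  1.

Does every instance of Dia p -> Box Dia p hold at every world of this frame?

Yes

The schema 5 characterises exactly the Euclidean frames.
Euclidean: yes — any two successors of a common world are R-related.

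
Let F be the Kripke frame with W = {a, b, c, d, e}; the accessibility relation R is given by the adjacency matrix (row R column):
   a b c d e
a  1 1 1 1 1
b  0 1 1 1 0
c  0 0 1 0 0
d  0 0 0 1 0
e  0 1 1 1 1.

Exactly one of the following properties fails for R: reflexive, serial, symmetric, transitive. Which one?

symmetric

Reflexive: yes — every world is R-related to itself.
Serial: yes — every world has a successor (e.g. a R a).
Symmetric: no — a R b but not b R a.
Transitive: yes — every two-step R-path is closed by a direct edge.
Only symmetric fails.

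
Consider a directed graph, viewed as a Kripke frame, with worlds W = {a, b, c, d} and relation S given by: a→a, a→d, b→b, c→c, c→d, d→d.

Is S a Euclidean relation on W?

Euclidean: no — a S d and a S a, but not d S a.

No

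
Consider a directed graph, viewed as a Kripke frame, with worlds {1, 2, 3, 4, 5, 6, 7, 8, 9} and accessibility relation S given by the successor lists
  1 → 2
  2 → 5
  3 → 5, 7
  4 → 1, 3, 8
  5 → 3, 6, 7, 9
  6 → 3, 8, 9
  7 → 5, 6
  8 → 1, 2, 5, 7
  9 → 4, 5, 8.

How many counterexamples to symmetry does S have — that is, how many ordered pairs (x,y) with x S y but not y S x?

Enumerating: (1,2), (2,5), (3,7), (4,1), (4,3), (4,8), (5,6), (6,3), (6,8), (6,9), (7,6), (8,1), (8,2), (8,5), (8,7), (9,4), (9,8).

17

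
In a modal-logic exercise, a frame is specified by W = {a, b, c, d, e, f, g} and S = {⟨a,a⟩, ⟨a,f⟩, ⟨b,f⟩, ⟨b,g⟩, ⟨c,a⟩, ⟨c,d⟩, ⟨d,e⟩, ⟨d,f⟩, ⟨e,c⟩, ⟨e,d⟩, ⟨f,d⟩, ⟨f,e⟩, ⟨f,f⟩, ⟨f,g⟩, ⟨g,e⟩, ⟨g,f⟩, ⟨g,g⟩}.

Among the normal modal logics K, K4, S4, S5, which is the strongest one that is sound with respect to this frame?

K

Transitive (axiom 4): no — a S f and f S d, but not a S d.
Reflexive (axiom T): no — b is not related to itself.
Euclidean (axiom 5): no — c S a and c S d, but not a S d.
So F validates K; K4 would additionally require S to be transitive. The strongest is K.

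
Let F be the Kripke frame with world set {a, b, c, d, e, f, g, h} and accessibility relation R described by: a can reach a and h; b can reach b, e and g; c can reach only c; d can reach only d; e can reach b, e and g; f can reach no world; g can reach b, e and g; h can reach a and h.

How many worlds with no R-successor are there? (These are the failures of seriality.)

Enumerating: f.

1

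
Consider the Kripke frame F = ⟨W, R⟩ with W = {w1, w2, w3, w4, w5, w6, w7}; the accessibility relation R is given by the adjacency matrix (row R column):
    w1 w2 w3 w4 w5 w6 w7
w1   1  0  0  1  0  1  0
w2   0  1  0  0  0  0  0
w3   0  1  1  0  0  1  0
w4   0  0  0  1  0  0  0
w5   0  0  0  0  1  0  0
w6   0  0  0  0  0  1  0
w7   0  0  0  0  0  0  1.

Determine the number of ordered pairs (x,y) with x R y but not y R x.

Enumerating: (w1,w4), (w1,w6), (w3,w2), (w3,w6).

4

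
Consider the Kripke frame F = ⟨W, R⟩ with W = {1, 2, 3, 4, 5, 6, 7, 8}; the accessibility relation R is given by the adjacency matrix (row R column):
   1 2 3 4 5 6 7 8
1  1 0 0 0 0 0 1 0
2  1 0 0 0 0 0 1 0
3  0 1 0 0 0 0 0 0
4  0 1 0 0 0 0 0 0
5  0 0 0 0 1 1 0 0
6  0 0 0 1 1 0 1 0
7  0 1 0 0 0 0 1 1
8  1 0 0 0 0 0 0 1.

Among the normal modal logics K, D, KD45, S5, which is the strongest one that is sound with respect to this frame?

Serial (axiom D): yes — every world has a successor (e.g. 1 R 1).
Euclidean (axiom 5): no — 2 R 7 and 2 R 1, but not 7 R 1.
Transitive (axiom 4): no — 1 R 7 and 7 R 2, but not 1 R 2.
Reflexive (axiom T): no — 2 is not related to itself.
So F validates K, D; KD45 would additionally require R to be Euclidean and transitive. The strongest is D.

D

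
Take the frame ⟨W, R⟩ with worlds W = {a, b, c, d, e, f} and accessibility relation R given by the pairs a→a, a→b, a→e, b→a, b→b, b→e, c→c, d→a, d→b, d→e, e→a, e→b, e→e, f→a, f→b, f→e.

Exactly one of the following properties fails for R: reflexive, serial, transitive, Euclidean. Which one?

Reflexive: no — d is not related to itself.
Serial: yes — every world has a successor (e.g. a R a).
Transitive: yes — every two-step R-path is closed by a direct edge.
Euclidean: yes — any two successors of a common world are R-related.
Only reflexive fails.

reflexive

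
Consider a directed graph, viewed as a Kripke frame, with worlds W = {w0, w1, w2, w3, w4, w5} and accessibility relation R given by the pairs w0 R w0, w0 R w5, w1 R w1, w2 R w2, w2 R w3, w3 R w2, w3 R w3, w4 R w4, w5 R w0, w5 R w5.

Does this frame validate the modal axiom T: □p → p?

The schema T characterises exactly the reflexive frames.
Reflexive: yes — every world is R-related to itself.

Yes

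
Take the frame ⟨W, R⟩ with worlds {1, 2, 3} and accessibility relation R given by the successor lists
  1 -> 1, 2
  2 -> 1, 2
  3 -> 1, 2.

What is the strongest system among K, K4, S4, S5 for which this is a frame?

K4

Transitive (axiom 4): yes — every two-step R-path is closed by a direct edge.
Reflexive (axiom T): no — 3 is not related to itself.
Euclidean (axiom 5): yes — any two successors of a common world are R-related.
So F validates K, K4; S4 would additionally require R to be reflexive. The strongest is K4.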